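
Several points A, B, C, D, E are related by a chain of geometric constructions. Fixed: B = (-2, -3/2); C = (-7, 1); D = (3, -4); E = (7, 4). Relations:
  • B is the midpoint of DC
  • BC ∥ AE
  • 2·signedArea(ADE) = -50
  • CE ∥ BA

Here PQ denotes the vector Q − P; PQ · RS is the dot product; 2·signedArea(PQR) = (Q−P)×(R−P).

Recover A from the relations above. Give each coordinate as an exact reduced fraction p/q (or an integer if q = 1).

A = (12, 3/2)

1. A_x = 12  [BC ∥ AE ∩ CE ∥ BA]
2. A_y = 3/2  [BC ∥ AE ∩ CE ∥ BA]
   → A = (12, 3/2)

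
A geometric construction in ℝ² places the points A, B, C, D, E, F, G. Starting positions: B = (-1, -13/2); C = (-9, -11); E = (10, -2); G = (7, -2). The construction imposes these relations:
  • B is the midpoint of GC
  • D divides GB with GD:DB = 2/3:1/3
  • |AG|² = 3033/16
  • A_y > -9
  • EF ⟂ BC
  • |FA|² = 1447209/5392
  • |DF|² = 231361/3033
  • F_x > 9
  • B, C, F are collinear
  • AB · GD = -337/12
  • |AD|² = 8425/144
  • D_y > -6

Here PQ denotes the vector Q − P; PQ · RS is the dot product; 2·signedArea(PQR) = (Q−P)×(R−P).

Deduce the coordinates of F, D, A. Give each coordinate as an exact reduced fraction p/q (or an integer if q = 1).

A = (-5, -35/4)
D = (5/3, -5)
F = (3127/337, -242/337)

1. F_x = 3127/337  [B, C, F are collinear ∩ EF ⟂ BC]
2. F_y = -242/337  [B, C, F are collinear ∩ EF ⟂ BC]
   → F = (3127/337, -242/337)
3. D_x = 5/3  [D divides GB with GD:DB = 2/3:1/3]
4. D_y = -5  [D divides GB with GD:DB = 2/3:1/3]
   → D = (5/3, -5)
5. A_x = -5  [line 16/3·x + 3·y + 635/12 = 0 ∩ |AG|² = 3033/16]
6. A_y = -35/4  [line 16/3·x + 3·y + 635/12 = 0 ∩ |AG|² = 3033/16]
   → A = (-5, -35/4)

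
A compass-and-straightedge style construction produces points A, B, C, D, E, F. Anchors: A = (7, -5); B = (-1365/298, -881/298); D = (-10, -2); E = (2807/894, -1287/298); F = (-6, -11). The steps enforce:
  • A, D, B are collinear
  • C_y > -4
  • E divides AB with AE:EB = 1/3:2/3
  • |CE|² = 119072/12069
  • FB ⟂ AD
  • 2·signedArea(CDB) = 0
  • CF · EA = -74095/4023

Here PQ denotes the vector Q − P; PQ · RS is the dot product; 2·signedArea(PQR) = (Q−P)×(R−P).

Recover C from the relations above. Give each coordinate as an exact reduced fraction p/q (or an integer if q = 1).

1. C_x = 125/2682  [2·signedArea(CDB) = 0 ∩ CF · EA = -74095/4023]
2. C_y = -3373/894  [2·signedArea(CDB) = 0 ∩ CF · EA = -74095/4023]
   → C = (125/2682, -3373/894)

C = (125/2682, -3373/894)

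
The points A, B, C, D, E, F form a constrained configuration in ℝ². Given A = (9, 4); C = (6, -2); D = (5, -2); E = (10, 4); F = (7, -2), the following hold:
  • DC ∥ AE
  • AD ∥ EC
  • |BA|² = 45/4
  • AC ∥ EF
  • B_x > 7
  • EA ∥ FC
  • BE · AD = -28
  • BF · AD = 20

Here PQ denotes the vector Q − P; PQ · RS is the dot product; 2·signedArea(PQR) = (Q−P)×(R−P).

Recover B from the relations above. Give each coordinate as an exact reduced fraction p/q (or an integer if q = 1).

1. B_x = 15/2  [line 4·x + 6·y + -36 = 0 ∩ |BA|² = 45/4]
2. B_y = 1  [line 4·x + 6·y + -36 = 0 ∩ |BA|² = 45/4]
   → B = (15/2, 1)

B = (15/2, 1)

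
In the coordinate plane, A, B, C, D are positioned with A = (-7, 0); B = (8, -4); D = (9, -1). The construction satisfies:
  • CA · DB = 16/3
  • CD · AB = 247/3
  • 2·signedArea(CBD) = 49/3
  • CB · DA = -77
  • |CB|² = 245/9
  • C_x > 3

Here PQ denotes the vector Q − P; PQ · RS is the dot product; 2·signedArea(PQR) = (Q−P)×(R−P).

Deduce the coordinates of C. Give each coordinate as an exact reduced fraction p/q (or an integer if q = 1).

1. C_x = 10/3  [CB · DA = -77 ∩ CA · DB = 16/3]
2. C_y = -5/3  [CB · DA = -77 ∩ CA · DB = 16/3]
   → C = (10/3, -5/3)

C = (10/3, -5/3)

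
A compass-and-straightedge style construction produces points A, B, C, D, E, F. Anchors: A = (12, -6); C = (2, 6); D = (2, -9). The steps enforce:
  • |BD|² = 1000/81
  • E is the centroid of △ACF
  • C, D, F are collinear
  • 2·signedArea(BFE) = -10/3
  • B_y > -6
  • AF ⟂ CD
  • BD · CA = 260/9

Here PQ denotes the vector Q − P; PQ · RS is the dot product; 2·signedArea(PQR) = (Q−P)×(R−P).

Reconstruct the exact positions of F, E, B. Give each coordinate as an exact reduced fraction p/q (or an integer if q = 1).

1. F_x = 2  [C, D, F are collinear ∩ AF ⟂ CD]
2. F_y = -6  [C, D, F are collinear ∩ AF ⟂ CD]
   → F = (2, -6)
3. E_x = 16/3  [E is the centroid of △ACF]
4. E_y = -2  [E is the centroid of △ACF]
   → E = (16/3, -2)
5. B_x = 28/9  [BD · CA = 260/9 ∩ 2·signedArea(BFE) = -10/3]
6. B_y = -17/3  [BD · CA = 260/9 ∩ 2·signedArea(BFE) = -10/3]
   → B = (28/9, -17/3)

B = (28/9, -17/3)
E = (16/3, -2)
F = (2, -6)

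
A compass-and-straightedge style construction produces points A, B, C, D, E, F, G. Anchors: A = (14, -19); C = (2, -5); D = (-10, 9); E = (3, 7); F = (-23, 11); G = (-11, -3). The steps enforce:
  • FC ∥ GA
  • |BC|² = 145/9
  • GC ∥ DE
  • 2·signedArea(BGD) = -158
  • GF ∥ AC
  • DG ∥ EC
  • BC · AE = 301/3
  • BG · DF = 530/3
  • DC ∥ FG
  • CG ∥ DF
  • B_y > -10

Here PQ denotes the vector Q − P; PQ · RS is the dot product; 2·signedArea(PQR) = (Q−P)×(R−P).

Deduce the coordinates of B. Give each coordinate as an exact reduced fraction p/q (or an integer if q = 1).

B = (5/3, -9)

1. B_x = 5/3  [2·signedArea(BGD) = -158 ∩ BG · DF = 530/3]
2. B_y = -9  [2·signedArea(BGD) = -158 ∩ BG · DF = 530/3]
   → B = (5/3, -9)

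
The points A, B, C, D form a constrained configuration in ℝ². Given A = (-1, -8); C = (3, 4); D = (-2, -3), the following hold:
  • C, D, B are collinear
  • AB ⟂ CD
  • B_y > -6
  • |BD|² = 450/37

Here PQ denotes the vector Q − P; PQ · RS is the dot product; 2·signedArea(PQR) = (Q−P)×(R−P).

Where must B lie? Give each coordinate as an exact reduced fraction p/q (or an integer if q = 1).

1. B_x = -149/37  [C, D, B are collinear ∩ AB ⟂ CD]
2. B_y = -216/37  [C, D, B are collinear ∩ AB ⟂ CD]
   → B = (-149/37, -216/37)

B = (-149/37, -216/37)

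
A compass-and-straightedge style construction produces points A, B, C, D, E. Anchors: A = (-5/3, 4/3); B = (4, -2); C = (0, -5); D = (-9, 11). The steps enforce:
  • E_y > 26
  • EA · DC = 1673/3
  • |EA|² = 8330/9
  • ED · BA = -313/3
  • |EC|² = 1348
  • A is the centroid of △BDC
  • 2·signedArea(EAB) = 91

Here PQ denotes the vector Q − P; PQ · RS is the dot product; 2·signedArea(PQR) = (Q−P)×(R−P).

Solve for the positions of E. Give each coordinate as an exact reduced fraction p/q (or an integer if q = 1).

1. E_x = -18  [ED · BA = -313/3 ∩ EA · DC = 1673/3]
2. E_y = 27  [ED · BA = -313/3 ∩ EA · DC = 1673/3]
   → E = (-18, 27)

E = (-18, 27)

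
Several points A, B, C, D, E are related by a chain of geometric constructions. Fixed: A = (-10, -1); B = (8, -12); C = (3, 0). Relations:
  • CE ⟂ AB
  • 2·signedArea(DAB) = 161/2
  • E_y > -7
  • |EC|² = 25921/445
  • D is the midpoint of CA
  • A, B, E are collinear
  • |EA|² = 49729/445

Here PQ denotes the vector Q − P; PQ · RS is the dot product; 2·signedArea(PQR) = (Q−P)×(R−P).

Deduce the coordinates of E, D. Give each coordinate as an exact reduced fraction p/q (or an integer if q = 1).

D = (-7/2, -1/2)
E = (-436/445, -2898/445)

1. E_x = -436/445  [A, B, E are collinear ∩ CE ⟂ AB]
2. E_y = -2898/445  [A, B, E are collinear ∩ CE ⟂ AB]
   → E = (-436/445, -2898/445)
3. D_x = -7/2  [D is the midpoint of CA]
4. D_y = -1/2  [D is the midpoint of CA]
   → D = (-7/2, -1/2)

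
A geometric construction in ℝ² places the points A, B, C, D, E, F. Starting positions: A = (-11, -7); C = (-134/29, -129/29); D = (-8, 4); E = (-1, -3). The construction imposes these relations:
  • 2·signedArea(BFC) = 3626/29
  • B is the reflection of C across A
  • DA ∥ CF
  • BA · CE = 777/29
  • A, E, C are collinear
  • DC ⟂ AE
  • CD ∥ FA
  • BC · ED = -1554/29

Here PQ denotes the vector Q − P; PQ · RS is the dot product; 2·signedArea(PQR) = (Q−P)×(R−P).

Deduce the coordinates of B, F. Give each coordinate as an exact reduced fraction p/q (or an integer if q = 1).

1. B_x = -504/29  [B is the reflection of C across A]
2. B_y = -277/29  [B is the reflection of C across A]
   → B = (-504/29, -277/29)
3. F_x = -221/29  [CD ∥ FA ∩ DA ∥ CF]
4. F_y = -448/29  [CD ∥ FA ∩ DA ∥ CF]
   → F = (-221/29, -448/29)

B = (-504/29, -277/29)
F = (-221/29, -448/29)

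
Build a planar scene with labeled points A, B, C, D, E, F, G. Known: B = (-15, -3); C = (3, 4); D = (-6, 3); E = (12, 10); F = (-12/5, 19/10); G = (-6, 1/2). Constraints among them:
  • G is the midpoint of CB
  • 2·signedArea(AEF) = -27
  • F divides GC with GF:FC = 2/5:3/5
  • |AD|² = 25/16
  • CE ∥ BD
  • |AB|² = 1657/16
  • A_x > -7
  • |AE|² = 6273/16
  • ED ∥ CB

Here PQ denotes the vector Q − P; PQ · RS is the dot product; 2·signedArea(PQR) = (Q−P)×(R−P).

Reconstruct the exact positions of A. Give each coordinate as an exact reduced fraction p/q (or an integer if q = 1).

1. A_x = -6  [line 81/10·x + -72/5·y + 369/5 = 0 ∩ |AB|² = 1657/16]
2. A_y = 7/4  [line 81/10·x + -72/5·y + 369/5 = 0 ∩ |AB|² = 1657/16]
   → A = (-6, 7/4)

A = (-6, 7/4)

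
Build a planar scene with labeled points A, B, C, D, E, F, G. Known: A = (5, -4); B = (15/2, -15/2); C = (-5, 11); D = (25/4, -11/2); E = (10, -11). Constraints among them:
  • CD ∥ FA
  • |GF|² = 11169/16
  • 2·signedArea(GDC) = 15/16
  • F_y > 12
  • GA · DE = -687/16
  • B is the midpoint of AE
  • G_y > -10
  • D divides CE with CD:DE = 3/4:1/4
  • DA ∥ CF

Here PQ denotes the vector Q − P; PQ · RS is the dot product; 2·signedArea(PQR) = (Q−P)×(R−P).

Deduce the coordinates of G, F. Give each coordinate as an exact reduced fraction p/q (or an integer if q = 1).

1. G_x = 35/4  [GA · DE = -687/16 ∩ 2·signedArea(GDC) = 15/16]
2. G_y = -37/4  [GA · DE = -687/16 ∩ 2·signedArea(GDC) = 15/16]
   → G = (35/4, -37/4)
3. F_x = -25/4  [CD ∥ FA ∩ DA ∥ CF]
4. F_y = 25/2  [CD ∥ FA ∩ DA ∥ CF]
   → F = (-25/4, 25/2)

F = (-25/4, 25/2)
G = (35/4, -37/4)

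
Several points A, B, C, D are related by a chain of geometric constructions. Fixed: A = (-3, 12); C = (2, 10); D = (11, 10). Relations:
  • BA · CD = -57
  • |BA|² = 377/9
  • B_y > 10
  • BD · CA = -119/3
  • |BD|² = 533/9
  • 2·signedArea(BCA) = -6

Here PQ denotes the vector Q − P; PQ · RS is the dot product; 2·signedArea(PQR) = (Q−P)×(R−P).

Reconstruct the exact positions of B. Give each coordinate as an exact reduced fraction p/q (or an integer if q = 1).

B = (10/3, 32/3)

1. B_x = 10/3  [2·signedArea(BCA) = -6 ∩ BD · CA = -119/3]
2. B_y = 32/3  [2·signedArea(BCA) = -6 ∩ BD · CA = -119/3]
   → B = (10/3, 32/3)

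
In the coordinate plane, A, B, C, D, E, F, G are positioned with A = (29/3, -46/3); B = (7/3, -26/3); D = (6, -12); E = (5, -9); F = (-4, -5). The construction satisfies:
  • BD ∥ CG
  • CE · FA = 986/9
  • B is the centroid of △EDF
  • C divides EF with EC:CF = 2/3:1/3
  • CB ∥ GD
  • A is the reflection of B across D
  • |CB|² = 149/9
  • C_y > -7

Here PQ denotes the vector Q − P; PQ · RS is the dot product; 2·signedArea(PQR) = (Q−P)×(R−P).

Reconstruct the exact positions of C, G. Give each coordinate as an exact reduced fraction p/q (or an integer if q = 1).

C = (-1, -19/3)
G = (8/3, -29/3)

1. C_x = -1  [C divides EF with EC:CF = 2/3:1/3]
2. C_y = -19/3  [C divides EF with EC:CF = 2/3:1/3]
   → C = (-1, -19/3)
3. G_x = 8/3  [CB ∥ GD ∩ BD ∥ CG]
4. G_y = -29/3  [CB ∥ GD ∩ BD ∥ CG]
   → G = (8/3, -29/3)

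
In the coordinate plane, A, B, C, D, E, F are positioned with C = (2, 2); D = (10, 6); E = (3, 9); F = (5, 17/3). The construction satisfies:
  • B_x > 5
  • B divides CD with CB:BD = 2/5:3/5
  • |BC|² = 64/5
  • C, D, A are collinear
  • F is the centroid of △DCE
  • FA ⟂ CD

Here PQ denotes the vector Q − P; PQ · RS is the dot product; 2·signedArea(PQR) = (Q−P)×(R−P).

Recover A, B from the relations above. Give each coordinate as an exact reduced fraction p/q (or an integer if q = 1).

A = (88/15, 59/15)
B = (26/5, 18/5)

1. A_x = 88/15  [C, D, A are collinear ∩ FA ⟂ CD]
2. A_y = 59/15  [C, D, A are collinear ∩ FA ⟂ CD]
   → A = (88/15, 59/15)
3. B_x = 26/5  [B divides CD with CB:BD = 2/5:3/5]
4. B_y = 18/5  [B divides CD with CB:BD = 2/5:3/5]
   → B = (26/5, 18/5)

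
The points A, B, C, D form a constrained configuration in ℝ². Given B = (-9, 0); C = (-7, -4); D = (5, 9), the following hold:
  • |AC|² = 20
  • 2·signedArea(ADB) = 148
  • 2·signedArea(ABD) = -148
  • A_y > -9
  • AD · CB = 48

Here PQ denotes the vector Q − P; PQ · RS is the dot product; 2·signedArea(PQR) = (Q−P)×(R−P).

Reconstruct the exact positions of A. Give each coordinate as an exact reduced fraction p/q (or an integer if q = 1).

1. A_x = -5  [2·signedArea(ABD) = -148 ∩ AD · CB = 48]
2. A_y = -8  [2·signedArea(ABD) = -148 ∩ AD · CB = 48]
   → A = (-5, -8)

A = (-5, -8)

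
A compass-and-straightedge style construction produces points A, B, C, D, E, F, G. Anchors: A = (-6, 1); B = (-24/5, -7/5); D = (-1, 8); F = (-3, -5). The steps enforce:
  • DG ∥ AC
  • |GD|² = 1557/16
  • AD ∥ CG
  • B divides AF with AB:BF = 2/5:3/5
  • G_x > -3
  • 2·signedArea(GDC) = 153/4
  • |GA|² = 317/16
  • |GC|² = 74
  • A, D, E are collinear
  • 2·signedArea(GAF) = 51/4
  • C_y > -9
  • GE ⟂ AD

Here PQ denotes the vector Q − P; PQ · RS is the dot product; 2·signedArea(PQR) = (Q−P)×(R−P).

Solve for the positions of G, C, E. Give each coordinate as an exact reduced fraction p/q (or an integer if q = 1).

C = (-15/2, -35/4)
E = (-1811/296, 247/296)
G = (-5/2, -7/4)

1. G_x = -5/2  [line 6·x + 3·y + 81/4 = 0 ∩ |GD|² = 1557/16]
2. G_y = -7/4  [line 6·x + 3·y + 81/4 = 0 ∩ |GD|² = 1557/16]
   → G = (-5/2, -7/4)
3. C_x = -15/2  [2·signedArea(GDC) = 153/4 ∩ AD ∥ CG]
4. C_y = -35/4  [2·signedArea(GDC) = 153/4 ∩ AD ∥ CG]
   → C = (-15/2, -35/4)
5. E_x = -1811/296  [A, D, E are collinear ∩ GE ⟂ AD]
6. E_y = 247/296  [A, D, E are collinear ∩ GE ⟂ AD]
   → E = (-1811/296, 247/296)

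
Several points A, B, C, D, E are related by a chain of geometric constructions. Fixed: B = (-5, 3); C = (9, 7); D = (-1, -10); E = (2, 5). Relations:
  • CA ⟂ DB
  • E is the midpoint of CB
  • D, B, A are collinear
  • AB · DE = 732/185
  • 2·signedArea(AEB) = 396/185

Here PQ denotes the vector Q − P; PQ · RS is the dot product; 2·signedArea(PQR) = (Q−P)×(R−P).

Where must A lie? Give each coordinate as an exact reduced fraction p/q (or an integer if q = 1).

1. A_x = -909/185  [D, B, A are collinear ∩ CA ⟂ DB]
2. A_y = 503/185  [D, B, A are collinear ∩ CA ⟂ DB]
   → A = (-909/185, 503/185)

A = (-909/185, 503/185)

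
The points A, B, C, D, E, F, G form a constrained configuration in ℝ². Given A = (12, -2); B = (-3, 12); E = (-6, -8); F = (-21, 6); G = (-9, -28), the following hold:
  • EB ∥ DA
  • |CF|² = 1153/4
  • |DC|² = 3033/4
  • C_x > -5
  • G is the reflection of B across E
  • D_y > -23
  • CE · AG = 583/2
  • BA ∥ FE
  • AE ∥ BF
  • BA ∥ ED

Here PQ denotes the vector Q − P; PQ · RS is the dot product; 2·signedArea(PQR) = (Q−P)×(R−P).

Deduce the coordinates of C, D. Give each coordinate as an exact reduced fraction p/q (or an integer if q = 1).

1. C_x = -9/2  [line 21·x + 26·y + 85/2 = 0 ∩ |CF|² = 1153/4]
2. C_y = 2  [line 21·x + 26·y + 85/2 = 0 ∩ |CF|² = 1153/4]
   → C = (-9/2, 2)
3. D_x = 9  [EB ∥ DA ∩ BA ∥ ED]
4. D_y = -22  [EB ∥ DA ∩ BA ∥ ED]
   → D = (9, -22)

C = (-9/2, 2)
D = (9, -22)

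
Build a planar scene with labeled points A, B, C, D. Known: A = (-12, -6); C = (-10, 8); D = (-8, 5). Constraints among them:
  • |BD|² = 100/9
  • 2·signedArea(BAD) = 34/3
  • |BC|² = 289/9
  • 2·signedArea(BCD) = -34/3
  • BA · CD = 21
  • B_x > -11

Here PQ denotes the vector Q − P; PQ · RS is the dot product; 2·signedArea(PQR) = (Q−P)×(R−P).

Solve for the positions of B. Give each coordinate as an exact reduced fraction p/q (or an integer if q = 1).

1. B_x = -10  [2·signedArea(BCD) = -34/3 ∩ BA · CD = 21]
2. B_y = 7/3  [2·signedArea(BCD) = -34/3 ∩ BA · CD = 21]
   → B = (-10, 7/3)

B = (-10, 7/3)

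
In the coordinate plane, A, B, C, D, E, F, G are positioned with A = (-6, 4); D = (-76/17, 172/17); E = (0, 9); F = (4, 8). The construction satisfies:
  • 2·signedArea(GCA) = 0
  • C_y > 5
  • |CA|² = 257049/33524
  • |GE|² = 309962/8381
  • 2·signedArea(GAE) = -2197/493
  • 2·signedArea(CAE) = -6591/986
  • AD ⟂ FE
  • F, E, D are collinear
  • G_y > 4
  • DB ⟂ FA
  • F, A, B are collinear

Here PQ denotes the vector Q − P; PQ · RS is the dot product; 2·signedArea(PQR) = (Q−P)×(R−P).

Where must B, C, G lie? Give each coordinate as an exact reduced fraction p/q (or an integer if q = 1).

B = (-1268/493, 2648/493)
C = (-3381/986, 2479/493)
G = (-2113/493, 2310/493)

1. B_x = -1268/493  [F, A, B are collinear ∩ DB ⟂ FA]
2. B_y = 2648/493  [F, A, B are collinear ∩ DB ⟂ FA]
   → B = (-1268/493, 2648/493)
3. C_x = -3381/986  [line -5·x + 6·y + -46653/986 = 0 ∩ |CA|² = 257049/33524]
4. C_y = 2479/493  [line -5·x + 6·y + -46653/986 = 0 ∩ |CA|² = 257049/33524]
   → C = (-3381/986, 2479/493)
5. G_x = -2113/493  [2·signedArea(GCA) = 0 ∩ 2·signedArea(GAE) = -2197/493]
6. G_y = 2310/493  [2·signedArea(GCA) = 0 ∩ 2·signedArea(GAE) = -2197/493]
   → G = (-2113/493, 2310/493)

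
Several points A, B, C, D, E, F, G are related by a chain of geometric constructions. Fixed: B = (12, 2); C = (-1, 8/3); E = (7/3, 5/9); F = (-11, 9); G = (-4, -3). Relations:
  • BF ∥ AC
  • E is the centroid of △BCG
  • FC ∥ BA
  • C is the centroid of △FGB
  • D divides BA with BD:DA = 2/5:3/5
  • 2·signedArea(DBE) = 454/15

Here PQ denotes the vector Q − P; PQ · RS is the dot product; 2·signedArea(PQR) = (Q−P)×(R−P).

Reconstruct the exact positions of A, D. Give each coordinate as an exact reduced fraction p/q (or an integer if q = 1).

1. A_x = 22  [BF ∥ AC ∩ FC ∥ BA]
2. A_y = -13/3  [BF ∥ AC ∩ FC ∥ BA]
   → A = (22, -13/3)
3. D_x = 16  [D divides BA with BD:DA = 2/5:3/5]
4. D_y = -8/15  [D divides BA with BD:DA = 2/5:3/5]
   → D = (16, -8/15)

A = (22, -13/3)
D = (16, -8/15)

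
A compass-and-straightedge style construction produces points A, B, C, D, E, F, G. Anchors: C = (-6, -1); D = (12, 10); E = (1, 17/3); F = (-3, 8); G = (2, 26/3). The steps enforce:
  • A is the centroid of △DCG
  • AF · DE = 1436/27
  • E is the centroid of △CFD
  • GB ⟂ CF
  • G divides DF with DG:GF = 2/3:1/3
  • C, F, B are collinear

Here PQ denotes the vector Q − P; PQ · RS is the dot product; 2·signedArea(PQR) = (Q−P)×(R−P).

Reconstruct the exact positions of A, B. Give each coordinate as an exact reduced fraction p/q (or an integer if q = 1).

A = (8/3, 53/9)
B = (-23/10, 101/10)

1. A_x = 8/3  [A is the centroid of △DCG]
2. A_y = 53/9  [A is the centroid of △DCG]
   → A = (8/3, 53/9)
3. B_x = -23/10  [C, F, B are collinear ∩ GB ⟂ CF]
4. B_y = 101/10  [C, F, B are collinear ∩ GB ⟂ CF]
   → B = (-23/10, 101/10)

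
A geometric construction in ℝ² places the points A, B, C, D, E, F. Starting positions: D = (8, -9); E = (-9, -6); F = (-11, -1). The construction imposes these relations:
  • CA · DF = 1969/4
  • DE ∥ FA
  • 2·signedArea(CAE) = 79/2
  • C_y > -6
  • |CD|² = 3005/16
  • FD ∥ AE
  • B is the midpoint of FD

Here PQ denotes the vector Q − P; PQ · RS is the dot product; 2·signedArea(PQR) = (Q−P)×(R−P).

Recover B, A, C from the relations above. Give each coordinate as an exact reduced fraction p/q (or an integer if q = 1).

A = (-28, 2)
B = (-3/2, -5)
C = (-21/4, -11/2)

1. B_x = -3/2  [B is the midpoint of FD]
2. B_y = -5  [B is the midpoint of FD]
   → B = (-3/2, -5)
3. A_x = -28  [FD ∥ AE ∩ DE ∥ FA]
4. A_y = 2  [FD ∥ AE ∩ DE ∥ FA]
   → A = (-28, 2)
5. C_x = -21/4  [CA · DF = 1969/4 ∩ 2·signedArea(CAE) = 79/2]
6. C_y = -11/2  [CA · DF = 1969/4 ∩ 2·signedArea(CAE) = 79/2]
   → C = (-21/4, -11/2)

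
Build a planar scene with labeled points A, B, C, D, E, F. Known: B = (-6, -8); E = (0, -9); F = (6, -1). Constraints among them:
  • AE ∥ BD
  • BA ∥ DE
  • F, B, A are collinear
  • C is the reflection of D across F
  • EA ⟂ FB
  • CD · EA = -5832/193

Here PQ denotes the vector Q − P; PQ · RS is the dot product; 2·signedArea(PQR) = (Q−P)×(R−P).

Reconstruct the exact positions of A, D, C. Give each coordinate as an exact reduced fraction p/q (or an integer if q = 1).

1. A_x = -378/193  [F, B, A are collinear ∩ EA ⟂ FB]
2. A_y = -1089/193  [F, B, A are collinear ∩ EA ⟂ FB]
   → A = (-378/193, -1089/193)
3. D_x = -780/193  [BA ∥ DE ∩ AE ∥ BD]
4. D_y = -2192/193  [BA ∥ DE ∩ AE ∥ BD]
   → D = (-780/193, -2192/193)
5. C_x = 3096/193  [C is the reflection of D across F]
6. C_y = 1806/193  [C is the reflection of D across F]
   → C = (3096/193, 1806/193)

A = (-378/193, -1089/193)
C = (3096/193, 1806/193)
D = (-780/193, -2192/193)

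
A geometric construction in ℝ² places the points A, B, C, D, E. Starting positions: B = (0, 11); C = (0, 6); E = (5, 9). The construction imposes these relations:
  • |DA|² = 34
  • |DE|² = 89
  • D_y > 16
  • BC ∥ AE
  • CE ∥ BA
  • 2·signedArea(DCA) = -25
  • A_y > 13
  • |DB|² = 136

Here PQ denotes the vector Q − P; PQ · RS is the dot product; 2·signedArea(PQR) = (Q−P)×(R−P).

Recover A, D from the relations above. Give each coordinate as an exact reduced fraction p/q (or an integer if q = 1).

1. A_x = 5  [BC ∥ AE ∩ CE ∥ BA]
2. A_y = 14  [BC ∥ AE ∩ CE ∥ BA]
   → A = (5, 14)
3. D_x = 10  [line -8·x + 5·y + -5 = 0 ∩ |DA|² = 34]
4. D_y = 17  [line -8·x + 5·y + -5 = 0 ∩ |DA|² = 34]
   → D = (10, 17)

A = (5, 14)
D = (10, 17)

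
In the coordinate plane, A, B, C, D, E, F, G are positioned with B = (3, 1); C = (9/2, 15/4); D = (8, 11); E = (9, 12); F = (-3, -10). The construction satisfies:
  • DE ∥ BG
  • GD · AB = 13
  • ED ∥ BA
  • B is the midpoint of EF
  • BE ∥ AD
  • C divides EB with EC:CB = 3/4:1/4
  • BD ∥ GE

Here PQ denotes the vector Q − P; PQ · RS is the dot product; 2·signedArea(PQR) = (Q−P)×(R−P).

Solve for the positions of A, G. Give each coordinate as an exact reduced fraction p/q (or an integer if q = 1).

A = (2, 0)
G = (4, 2)

1. A_x = 2  [BE ∥ AD ∩ ED ∥ BA]
2. A_y = 0  [BE ∥ AD ∩ ED ∥ BA]
   → A = (2, 0)
3. G_x = 4  [BD ∥ GE ∩ DE ∥ BG]
4. G_y = 2  [BD ∥ GE ∩ DE ∥ BG]
   → G = (4, 2)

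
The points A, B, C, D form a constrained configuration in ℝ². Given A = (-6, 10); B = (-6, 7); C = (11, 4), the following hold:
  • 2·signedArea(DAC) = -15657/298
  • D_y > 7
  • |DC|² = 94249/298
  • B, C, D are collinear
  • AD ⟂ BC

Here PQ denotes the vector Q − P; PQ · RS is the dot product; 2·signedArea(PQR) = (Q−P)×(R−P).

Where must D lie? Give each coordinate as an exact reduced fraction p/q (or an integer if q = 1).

1. D_x = -1941/298  [B, C, D are collinear ∩ AD ⟂ BC]
2. D_y = 2113/298  [B, C, D are collinear ∩ AD ⟂ BC]
   → D = (-1941/298, 2113/298)

D = (-1941/298, 2113/298)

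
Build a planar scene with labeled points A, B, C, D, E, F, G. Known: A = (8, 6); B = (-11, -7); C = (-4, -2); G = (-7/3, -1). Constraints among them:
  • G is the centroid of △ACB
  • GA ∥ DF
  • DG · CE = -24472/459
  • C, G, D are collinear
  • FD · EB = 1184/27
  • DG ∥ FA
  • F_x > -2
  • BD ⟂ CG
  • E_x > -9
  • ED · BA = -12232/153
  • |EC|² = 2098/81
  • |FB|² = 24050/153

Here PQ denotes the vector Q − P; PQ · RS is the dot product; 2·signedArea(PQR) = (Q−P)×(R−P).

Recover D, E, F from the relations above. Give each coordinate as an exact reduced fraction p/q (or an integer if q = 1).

1. D_x = -193/17  [C, G, D are collinear ∩ BD ⟂ CG]
2. D_y = -109/17  [C, G, D are collinear ∩ BD ⟂ CG]
   → D = (-193/17, -109/17)
3. E_x = -73/9  [ED · BA = -12232/153 ∩ DG · CE = -24472/459]
4. E_y = -5  [ED · BA = -12232/153 ∩ DG · CE = -24472/459]
   → E = (-73/9, -5)
5. F_x = -52/51  [DG ∥ FA ∩ GA ∥ DF]
6. F_y = 10/17  [DG ∥ FA ∩ GA ∥ DF]
   → F = (-52/51, 10/17)

D = (-193/17, -109/17)
E = (-73/9, -5)
F = (-52/51, 10/17)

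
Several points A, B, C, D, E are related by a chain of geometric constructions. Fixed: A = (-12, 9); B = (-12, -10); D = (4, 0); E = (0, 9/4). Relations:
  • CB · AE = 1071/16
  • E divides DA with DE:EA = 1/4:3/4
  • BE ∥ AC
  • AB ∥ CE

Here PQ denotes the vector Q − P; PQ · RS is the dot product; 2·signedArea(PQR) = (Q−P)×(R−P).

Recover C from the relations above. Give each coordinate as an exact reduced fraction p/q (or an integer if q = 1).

1. C_x = 0  [AB ∥ CE ∩ BE ∥ AC]
2. C_y = 85/4  [AB ∥ CE ∩ BE ∥ AC]
   → C = (0, 85/4)

C = (0, 85/4)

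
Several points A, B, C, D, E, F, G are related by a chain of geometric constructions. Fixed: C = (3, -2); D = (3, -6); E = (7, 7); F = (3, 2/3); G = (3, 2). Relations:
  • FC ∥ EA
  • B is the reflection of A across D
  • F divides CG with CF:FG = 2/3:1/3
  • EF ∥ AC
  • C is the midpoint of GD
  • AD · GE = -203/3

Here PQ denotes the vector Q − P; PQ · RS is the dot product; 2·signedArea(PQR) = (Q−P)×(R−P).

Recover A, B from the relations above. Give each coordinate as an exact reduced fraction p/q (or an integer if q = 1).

A = (7, 13/3)
B = (-1, -49/3)

1. A_x = 7  [EF ∥ AC ∩ FC ∥ EA]
2. A_y = 13/3  [EF ∥ AC ∩ FC ∥ EA]
   → A = (7, 13/3)
3. B_x = -1  [B is the reflection of A across D]
4. B_y = -49/3  [B is the reflection of A across D]
   → B = (-1, -49/3)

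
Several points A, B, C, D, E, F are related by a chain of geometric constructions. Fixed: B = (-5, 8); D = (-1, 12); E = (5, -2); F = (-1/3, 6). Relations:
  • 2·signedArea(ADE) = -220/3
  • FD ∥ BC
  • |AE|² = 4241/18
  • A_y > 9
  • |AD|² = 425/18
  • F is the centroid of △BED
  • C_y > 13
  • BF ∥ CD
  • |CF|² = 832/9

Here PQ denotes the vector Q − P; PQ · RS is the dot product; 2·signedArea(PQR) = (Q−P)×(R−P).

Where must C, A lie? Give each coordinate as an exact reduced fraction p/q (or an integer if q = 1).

A = (-31/6, 19/2)
C = (-17/3, 14)

1. C_x = -17/3  [BF ∥ CD ∩ FD ∥ BC]
2. C_y = 14  [BF ∥ CD ∩ FD ∥ BC]
   → C = (-17/3, 14)
3. A_x = -31/6  [line 14·x + 6·y + 46/3 = 0 ∩ |AE|² = 4241/18]
4. A_y = 19/2  [line 14·x + 6·y + 46/3 = 0 ∩ |AE|² = 4241/18]
   → A = (-31/6, 19/2)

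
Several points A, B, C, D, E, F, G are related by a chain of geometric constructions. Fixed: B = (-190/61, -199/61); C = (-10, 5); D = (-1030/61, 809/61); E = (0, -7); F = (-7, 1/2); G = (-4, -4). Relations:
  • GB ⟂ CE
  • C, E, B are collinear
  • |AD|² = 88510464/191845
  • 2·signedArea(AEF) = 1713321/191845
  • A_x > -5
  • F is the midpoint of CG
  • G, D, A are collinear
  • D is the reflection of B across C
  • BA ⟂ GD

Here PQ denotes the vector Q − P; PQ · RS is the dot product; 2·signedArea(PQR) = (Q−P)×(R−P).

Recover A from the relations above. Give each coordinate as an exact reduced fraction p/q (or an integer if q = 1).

1. A_x = -774454/191845  [G, D, A are collinear ∩ BA ⟂ GD]
2. A_y = -757903/191845  [G, D, A are collinear ∩ BA ⟂ GD]
   → A = (-774454/191845, -757903/191845)

A = (-774454/191845, -757903/191845)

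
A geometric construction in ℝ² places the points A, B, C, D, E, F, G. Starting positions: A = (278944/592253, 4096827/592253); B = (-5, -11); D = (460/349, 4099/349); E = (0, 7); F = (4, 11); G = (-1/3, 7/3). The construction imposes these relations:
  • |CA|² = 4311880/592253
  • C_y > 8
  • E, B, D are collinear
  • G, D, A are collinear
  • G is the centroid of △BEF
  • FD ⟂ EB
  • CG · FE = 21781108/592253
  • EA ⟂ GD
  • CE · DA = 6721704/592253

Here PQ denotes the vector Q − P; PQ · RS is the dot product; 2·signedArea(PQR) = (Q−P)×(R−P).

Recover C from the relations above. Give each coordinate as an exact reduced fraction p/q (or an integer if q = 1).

1. C_x = 1323978/592253  [CG · FE = 21781108/592253 ∩ CE · DA = 6721704/592253]
2. C_y = 5305805/592253  [CG · FE = 21781108/592253 ∩ CE · DA = 6721704/592253]
   → C = (1323978/592253, 5305805/592253)

C = (1323978/592253, 5305805/592253)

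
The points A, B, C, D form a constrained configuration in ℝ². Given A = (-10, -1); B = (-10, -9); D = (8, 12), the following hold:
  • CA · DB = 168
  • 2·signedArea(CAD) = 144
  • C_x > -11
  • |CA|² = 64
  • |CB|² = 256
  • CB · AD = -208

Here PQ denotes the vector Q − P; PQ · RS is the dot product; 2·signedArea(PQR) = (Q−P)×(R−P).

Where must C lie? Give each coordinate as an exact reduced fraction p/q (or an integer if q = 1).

1. C_x = -10  [CA · DB = 168 ∩ CB · AD = -208]
2. C_y = 7  [CA · DB = 168 ∩ CB · AD = -208]
   → C = (-10, 7)

C = (-10, 7)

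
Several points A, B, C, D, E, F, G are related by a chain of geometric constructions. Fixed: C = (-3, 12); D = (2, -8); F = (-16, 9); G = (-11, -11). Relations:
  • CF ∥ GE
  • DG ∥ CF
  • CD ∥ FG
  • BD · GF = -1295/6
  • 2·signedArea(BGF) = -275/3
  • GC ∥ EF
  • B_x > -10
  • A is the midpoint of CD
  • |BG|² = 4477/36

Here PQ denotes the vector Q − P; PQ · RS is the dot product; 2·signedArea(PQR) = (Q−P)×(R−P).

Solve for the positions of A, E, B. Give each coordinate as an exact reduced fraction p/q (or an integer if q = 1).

A = (-1/2, 2)
B = (-55/6, 0)
E = (-24, -14)

1. A_x = -1/2  [A is the midpoint of CD]
2. A_y = 2  [A is the midpoint of CD]
   → A = (-1/2, 2)
3. E_x = -24  [GC ∥ EF ∩ CF ∥ GE]
4. E_y = -14  [GC ∥ EF ∩ CF ∥ GE]
   → E = (-24, -14)
5. B_x = -55/6  [2·signedArea(BGF) = -275/3 ∩ BD · GF = -1295/6]
6. B_y = 0  [2·signedArea(BGF) = -275/3 ∩ BD · GF = -1295/6]
   → B = (-55/6, 0)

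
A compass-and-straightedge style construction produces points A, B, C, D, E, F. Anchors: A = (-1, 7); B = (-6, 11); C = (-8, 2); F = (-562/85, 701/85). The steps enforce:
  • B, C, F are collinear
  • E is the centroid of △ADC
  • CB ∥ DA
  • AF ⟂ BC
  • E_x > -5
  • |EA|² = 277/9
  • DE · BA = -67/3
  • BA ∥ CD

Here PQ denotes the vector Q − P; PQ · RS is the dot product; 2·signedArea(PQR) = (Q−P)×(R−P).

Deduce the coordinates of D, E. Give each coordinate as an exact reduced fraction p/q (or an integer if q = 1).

1. D_x = -3  [CB ∥ DA ∩ BA ∥ CD]
2. D_y = -2  [CB ∥ DA ∩ BA ∥ CD]
   → D = (-3, -2)
3. E_x = -4  [E is the centroid of △ADC]
4. E_y = 7/3  [E is the centroid of △ADC]
   → E = (-4, 7/3)

D = (-3, -2)
E = (-4, 7/3)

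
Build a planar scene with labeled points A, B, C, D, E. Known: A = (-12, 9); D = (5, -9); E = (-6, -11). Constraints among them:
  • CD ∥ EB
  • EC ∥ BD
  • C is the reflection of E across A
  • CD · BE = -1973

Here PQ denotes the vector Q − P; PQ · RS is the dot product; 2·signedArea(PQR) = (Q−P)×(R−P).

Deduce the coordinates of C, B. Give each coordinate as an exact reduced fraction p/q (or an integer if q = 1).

B = (17, -49)
C = (-18, 29)

1. C_x = -18  [C is the reflection of E across A]
2. C_y = 29  [C is the reflection of E across A]
   → C = (-18, 29)
3. B_x = 17  [EC ∥ BD ∩ CD ∥ EB]
4. B_y = -49  [EC ∥ BD ∩ CD ∥ EB]
   → B = (17, -49)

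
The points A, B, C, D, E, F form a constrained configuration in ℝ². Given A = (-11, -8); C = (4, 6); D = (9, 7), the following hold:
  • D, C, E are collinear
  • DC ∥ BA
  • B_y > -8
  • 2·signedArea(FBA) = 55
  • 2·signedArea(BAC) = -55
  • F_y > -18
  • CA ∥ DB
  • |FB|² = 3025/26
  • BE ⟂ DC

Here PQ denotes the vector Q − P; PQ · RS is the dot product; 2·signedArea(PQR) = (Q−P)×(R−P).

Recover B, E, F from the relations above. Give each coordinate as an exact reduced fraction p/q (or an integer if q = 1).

B = (-6, -7)
E = (-211/26, 93/26)
F = (-101/26, -457/26)

1. B_x = -6  [DC ∥ BA ∩ CA ∥ DB]
2. B_y = -7  [DC ∥ BA ∩ CA ∥ DB]
   → B = (-6, -7)
3. E_x = -211/26  [D, C, E are collinear ∩ BE ⟂ DC]
4. E_y = 93/26  [D, C, E are collinear ∩ BE ⟂ DC]
   → E = (-211/26, 93/26)
5. F_x = -101/26  [line 1·x + -5·y + -84 = 0 ∩ |FB|² = 3025/26]
6. F_y = -457/26  [line 1·x + -5·y + -84 = 0 ∩ |FB|² = 3025/26]
   → F = (-101/26, -457/26)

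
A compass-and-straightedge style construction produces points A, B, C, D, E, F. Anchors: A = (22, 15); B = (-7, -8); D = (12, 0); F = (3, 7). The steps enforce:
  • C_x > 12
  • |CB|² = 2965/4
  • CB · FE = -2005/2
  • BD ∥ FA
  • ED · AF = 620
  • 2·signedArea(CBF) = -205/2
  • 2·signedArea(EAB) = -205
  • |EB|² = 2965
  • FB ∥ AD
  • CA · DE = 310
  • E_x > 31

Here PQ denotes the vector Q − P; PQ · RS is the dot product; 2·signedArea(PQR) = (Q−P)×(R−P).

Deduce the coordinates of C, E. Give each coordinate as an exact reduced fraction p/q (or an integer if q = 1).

C = (25/2, 11)
E = (32, 30)

1. C_x = 25/2  [line -15·x + 10·y + 155/2 = 0 ∩ |CB|² = 2965/4]
2. C_y = 11  [line -15·x + 10·y + 155/2 = 0 ∩ |CB|² = 2965/4]
   → C = (25/2, 11)
3. E_x = 32  [2·signedArea(EAB) = -205 ∩ CB · FE = -2005/2]
4. E_y = 30  [2·signedArea(EAB) = -205 ∩ CB · FE = -2005/2]
   → E = (32, 30)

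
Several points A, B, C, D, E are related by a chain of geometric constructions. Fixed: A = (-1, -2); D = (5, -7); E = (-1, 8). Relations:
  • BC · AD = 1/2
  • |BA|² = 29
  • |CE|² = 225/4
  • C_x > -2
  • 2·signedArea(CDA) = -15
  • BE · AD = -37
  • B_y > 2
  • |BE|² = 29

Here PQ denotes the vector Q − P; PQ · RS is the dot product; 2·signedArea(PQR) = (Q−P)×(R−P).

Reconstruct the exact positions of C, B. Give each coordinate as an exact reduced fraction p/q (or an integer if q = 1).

B = (1, 3)
C = (-1, 1/2)

1. C_x = -1  [line -5·x + -6·y + -2 = 0 ∩ |CE|² = 225/4]
2. C_y = 1/2  [line -5·x + -6·y + -2 = 0 ∩ |CE|² = 225/4]
   → C = (-1, 1/2)
3. B_x = 1  [line -6·x + 5·y + -9 = 0 ∩ |BA|² = 29]
4. B_y = 3  [line -6·x + 5·y + -9 = 0 ∩ |BA|² = 29]
   → B = (1, 3)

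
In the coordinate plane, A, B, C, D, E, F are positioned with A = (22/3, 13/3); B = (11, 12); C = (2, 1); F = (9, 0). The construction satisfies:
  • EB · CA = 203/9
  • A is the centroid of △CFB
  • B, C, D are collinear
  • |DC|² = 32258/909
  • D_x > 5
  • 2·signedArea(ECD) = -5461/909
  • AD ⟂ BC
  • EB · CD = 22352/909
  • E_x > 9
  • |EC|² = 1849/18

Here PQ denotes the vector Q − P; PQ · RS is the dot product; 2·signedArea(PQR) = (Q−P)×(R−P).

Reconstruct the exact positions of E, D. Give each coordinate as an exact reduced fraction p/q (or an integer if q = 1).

D = (583/101, 1700/303)
E = (55/6, 49/6)

1. D_x = 583/101  [B, C, D are collinear ∩ AD ⟂ BC]
2. D_y = 1700/303  [B, C, D are collinear ∩ AD ⟂ BC]
   → D = (583/101, 1700/303)
3. E_x = 55/6  [EB · CA = 203/9 ∩ EB · CD = 22352/909]
4. E_y = 49/6  [EB · CA = 203/9 ∩ EB · CD = 22352/909]
   → E = (55/6, 49/6)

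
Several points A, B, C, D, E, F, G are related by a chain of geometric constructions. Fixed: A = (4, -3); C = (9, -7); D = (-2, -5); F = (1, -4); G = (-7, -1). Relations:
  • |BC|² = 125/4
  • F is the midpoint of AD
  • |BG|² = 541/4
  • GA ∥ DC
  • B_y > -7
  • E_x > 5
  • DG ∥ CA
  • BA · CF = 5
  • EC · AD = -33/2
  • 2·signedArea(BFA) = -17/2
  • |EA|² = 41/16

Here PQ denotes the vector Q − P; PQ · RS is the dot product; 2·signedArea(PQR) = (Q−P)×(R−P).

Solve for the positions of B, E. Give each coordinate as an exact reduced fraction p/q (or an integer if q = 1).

1. B_x = 7/2  [2·signedArea(BFA) = -17/2 ∩ BA · CF = 5]
2. B_y = -6  [2·signedArea(BFA) = -17/2 ∩ BA · CF = 5]
   → B = (7/2, -6)
3. E_x = 21/4  [line 6·x + 2·y + -47/2 = 0 ∩ |EA|² = 41/16]
4. E_y = -4  [line 6·x + 2·y + -47/2 = 0 ∩ |EA|² = 41/16]
   → E = (21/4, -4)

B = (7/2, -6)
E = (21/4, -4)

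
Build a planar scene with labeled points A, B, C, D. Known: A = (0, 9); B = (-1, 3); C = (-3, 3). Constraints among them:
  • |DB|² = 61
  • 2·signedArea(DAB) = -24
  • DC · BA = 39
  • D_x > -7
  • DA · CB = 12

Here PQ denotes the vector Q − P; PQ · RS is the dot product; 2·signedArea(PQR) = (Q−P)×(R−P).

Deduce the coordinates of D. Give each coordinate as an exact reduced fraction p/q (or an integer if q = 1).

D = (-6, -3)

1. D_x = -6  [DC · BA = 39 ∩ 2·signedArea(DAB) = -24]
2. D_y = -3  [DC · BA = 39 ∩ 2·signedArea(DAB) = -24]
   → D = (-6, -3)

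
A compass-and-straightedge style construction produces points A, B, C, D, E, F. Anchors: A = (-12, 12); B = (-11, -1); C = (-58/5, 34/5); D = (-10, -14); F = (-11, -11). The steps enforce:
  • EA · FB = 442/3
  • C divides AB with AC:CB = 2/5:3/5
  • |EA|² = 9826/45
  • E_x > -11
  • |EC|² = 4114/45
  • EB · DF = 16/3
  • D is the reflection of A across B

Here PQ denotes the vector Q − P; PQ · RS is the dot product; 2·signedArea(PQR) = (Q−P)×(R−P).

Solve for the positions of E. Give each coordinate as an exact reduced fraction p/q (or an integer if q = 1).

E = (-163/15, -41/15)

1. E_x = -163/15  [EA · FB = 442/3 ∩ EB · DF = 16/3]
2. E_y = -41/15  [EA · FB = 442/3 ∩ EB · DF = 16/3]
   → E = (-163/15, -41/15)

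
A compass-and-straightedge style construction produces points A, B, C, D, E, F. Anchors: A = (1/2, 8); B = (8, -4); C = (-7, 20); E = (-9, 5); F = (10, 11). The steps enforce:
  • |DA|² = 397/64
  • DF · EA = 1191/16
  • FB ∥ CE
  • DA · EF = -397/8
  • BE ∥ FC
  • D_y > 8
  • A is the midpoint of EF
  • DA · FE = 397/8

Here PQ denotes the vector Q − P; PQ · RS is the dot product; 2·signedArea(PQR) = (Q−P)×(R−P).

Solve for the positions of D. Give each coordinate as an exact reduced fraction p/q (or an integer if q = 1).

1. D_x = 23/8  [line -19·x + -6·y + 857/8 = 0 ∩ |DA|² = 397/64]
2. D_y = 35/4  [line -19·x + -6·y + 857/8 = 0 ∩ |DA|² = 397/64]
   → D = (23/8, 35/4)

D = (23/8, 35/4)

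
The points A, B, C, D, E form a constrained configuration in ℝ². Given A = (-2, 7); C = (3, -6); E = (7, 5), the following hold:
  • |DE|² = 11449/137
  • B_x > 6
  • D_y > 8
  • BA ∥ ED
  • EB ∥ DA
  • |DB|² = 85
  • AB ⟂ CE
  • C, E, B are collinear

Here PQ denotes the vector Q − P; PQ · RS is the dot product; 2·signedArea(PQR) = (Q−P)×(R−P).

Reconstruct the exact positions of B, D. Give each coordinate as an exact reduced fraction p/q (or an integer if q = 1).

1. B_x = 903/137  [C, E, B are collinear ∩ AB ⟂ CE]
2. B_y = 531/137  [C, E, B are collinear ∩ AB ⟂ CE]
   → B = (903/137, 531/137)
3. D_x = -218/137  [EB ∥ DA ∩ BA ∥ ED]
4. D_y = 1113/137  [EB ∥ DA ∩ BA ∥ ED]
   → D = (-218/137, 1113/137)

B = (903/137, 531/137)
D = (-218/137, 1113/137)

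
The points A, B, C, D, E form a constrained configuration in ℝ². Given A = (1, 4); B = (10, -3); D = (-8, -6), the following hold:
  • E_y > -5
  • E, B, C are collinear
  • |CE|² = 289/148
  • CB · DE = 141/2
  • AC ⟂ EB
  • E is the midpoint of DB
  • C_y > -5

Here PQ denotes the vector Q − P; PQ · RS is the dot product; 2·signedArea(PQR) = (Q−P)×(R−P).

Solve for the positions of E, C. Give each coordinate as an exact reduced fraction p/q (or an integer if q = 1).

1. E_x = 1  [E is the midpoint of DB]
2. E_y = -9/2  [E is the midpoint of DB]
   → E = (1, -9/2)
3. C_x = 88/37  [E, B, C are collinear ∩ AC ⟂ EB]
4. C_y = -158/37  [E, B, C are collinear ∩ AC ⟂ EB]
   → C = (88/37, -158/37)

C = (88/37, -158/37)
E = (1, -9/2)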